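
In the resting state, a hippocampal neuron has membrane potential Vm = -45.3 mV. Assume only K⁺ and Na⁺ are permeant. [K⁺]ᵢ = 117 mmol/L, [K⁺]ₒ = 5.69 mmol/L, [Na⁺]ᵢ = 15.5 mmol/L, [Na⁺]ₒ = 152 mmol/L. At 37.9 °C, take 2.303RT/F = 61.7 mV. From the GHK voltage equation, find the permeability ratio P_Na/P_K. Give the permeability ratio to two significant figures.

Let α = P_Na/P_K. GHK: Vm = 61.7·log₁₀[(Kₒ + α·Naₒ)/(Kᵢ + α·Naᵢ)].
10^(Vm/61.7) = 10^(-45.3/61.7) = 0.18442
So 0.18442·(Kᵢ + α·Naᵢ) = Kₒ + α·Naₒ → α = (0.18442·117.0 − 5.69) / (152.0 − 0.18442·15.5)
α = (21.58 − 5.69) / (152.0 − 2.858) = 15.89/149.1 = 0.1065

0.11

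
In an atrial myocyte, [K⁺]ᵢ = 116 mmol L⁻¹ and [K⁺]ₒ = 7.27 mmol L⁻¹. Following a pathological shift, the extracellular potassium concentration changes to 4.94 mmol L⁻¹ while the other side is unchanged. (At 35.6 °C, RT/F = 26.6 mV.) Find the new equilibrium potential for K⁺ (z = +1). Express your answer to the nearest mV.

After the shift: [K⁺]_out = 4.94, [K⁺]_in = 116 mmol L⁻¹.
E_new = (26.6/1)·ln(4.94/116) = 26.60 · (-3.1562) = -83.96 mV

-84 mV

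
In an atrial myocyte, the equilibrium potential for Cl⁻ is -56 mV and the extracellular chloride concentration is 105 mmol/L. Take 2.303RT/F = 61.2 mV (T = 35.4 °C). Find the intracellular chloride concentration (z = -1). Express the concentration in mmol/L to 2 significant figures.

13 mmol/L

Nernst: E = (61.2/-1) · log₁₀([out]/[in]), so log₁₀([out]/[in]) = -56.0 × -1 / 61.2 = 0.9150.
[out]/[in] = 10^(0.9150) = 8.223.
[in] = 105 / 8.223 = 12.77 mmol/L.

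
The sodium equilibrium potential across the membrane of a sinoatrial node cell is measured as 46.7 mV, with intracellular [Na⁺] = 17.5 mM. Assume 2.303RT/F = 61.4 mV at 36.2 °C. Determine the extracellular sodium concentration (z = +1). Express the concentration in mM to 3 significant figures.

Nernst: E = (61.4/1) · log₁₀([out]/[in]), so log₁₀([out]/[in]) = 46.7 × 1 / 61.4 = 0.7606.
[out]/[in] = 10^(0.7606) = 5.762.
[out] = 5.762 × 17.5 = 100.8 mM.

101 mM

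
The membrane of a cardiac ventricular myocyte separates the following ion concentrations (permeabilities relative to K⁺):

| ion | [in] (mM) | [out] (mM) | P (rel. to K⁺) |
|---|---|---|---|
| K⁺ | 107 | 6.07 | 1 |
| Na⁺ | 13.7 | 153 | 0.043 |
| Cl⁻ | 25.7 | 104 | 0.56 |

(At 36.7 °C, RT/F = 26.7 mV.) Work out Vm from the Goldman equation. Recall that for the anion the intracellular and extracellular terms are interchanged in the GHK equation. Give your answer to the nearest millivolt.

Vm = 26.7 · ln[(Σ P·[cation]ₒ + Σ P·[anion]ᵢ) / (Σ P·[cation]ᵢ + Σ P·[anion]ₒ)]
Numerator = 1×6.07 + 0.043×153 + 0.56×25.7 = 27.04
Denominator = 1×107 + 0.043×13.7 + 0.56×104 = 165.8
Vm = 26.7 · ln(0.16307) = 26.7 × (-1.8136) = -48.42 mV

-48 mV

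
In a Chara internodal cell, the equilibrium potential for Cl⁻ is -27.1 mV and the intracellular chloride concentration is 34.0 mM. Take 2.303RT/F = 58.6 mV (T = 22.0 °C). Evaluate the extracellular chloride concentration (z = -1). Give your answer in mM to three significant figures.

98.6 mM

Nernst: E = (58.6/-1) · log₁₀([out]/[in]), so log₁₀([out]/[in]) = -27.1 × -1 / 58.6 = 0.4625.
[out]/[in] = 10^(0.4625) = 2.9.
[out] = 2.9 × 34.0 = 98.61 mM.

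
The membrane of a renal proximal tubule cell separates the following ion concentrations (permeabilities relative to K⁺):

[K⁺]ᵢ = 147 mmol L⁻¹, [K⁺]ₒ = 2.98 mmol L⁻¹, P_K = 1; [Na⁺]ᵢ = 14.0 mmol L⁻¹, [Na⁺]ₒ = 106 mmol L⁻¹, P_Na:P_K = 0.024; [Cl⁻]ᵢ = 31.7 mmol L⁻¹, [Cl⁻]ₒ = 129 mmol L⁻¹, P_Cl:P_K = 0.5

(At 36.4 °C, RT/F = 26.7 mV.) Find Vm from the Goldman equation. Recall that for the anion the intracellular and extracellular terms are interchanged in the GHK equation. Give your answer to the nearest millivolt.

-61 mV

Vm = 26.7 · ln[(Σ P·[cation]ₒ + Σ P·[anion]ᵢ) / (Σ P·[cation]ᵢ + Σ P·[anion]ₒ)]
Numerator = 1×2.98 + 0.024×106 + 0.5×31.7 = 21.37
Denominator = 1×147 + 0.024×14.0 + 0.5×129 = 211.8
Vm = 26.7 · ln(0.1009) = 26.7 × (-2.2936) = -61.24 mV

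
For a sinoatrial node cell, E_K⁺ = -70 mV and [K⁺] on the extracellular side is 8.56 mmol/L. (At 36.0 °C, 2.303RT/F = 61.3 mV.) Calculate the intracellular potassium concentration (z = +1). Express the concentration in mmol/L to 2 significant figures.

120 mmol/L

Nernst: E = (61.3/1) · log₁₀([out]/[in]), so log₁₀([out]/[in]) = -70.0 × 1 / 61.3 = -1.1419.
[out]/[in] = 10^(-1.1419) = 0.07212.
[in] = 8.56 / 0.07212 = 118.7 mmol/L.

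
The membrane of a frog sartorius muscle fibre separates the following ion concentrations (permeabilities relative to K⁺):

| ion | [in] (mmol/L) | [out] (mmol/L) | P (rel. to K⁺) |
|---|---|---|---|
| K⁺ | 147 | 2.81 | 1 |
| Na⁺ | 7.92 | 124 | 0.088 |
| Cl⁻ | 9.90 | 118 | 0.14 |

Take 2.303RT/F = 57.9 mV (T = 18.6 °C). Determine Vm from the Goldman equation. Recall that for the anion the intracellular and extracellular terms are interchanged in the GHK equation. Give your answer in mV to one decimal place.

-60.0 mV

Vm = 57.9 · log₁₀[(Σ P·[cation]ₒ + Σ P·[anion]ᵢ) / (Σ P·[cation]ᵢ + Σ P·[anion]ₒ)]
Numerator = 1×2.81 + 0.088×124 + 0.14×9.90 = 15.11
Denominator = 1×147 + 0.088×7.92 + 0.14×118 = 164.2
Vm = 57.9 · log₁₀(0.092) = 57.9 × (-1.0362) = -60.00 mV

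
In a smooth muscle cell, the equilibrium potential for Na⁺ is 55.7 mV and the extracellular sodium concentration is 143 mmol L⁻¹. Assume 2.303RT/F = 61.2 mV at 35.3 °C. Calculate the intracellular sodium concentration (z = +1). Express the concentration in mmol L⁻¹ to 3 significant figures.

17.6 mmol L⁻¹

Nernst: E = (61.2/1) · log₁₀([out]/[in]), so log₁₀([out]/[in]) = 55.7 × 1 / 61.2 = 0.9101.
[out]/[in] = 10^(0.9101) = 8.131.
[in] = 143 / 8.131 = 17.59 mmol L⁻¹.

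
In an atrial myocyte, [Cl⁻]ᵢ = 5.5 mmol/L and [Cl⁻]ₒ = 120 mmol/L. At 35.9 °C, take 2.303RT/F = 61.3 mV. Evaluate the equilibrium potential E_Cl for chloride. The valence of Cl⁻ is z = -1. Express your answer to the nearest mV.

-82 mV

E = (61.3/z) · log₁₀([Cl⁻]_out/[Cl⁻]_in) with z = -1.
For an anion, dividing by z = -1 reverses the sign.
= (61.3/-1) · log₁₀(120/5.5) = -61.30 · log₁₀(21.82)
= -61.30 · (1.3388) = -82.07 mV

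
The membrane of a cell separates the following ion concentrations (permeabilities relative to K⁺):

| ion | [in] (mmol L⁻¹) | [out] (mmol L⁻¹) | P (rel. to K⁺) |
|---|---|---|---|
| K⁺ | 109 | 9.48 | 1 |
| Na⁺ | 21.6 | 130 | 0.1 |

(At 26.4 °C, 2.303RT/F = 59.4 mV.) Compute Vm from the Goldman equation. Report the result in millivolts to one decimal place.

Vm = 59.4 · log₁₀[(Σ P·[cation]ₒ + Σ P·[anion]ᵢ) / (Σ P·[cation]ᵢ + Σ P·[anion]ₒ)]
Numerator = 1×9.48 + 0.1×130 = 22.48
Denominator = 1×109 + 0.1×21.6 = 111.2
Vm = 59.4 · log₁₀(0.20223) = 59.4 × (-0.6942) = -41.23 mV

-41.2 mV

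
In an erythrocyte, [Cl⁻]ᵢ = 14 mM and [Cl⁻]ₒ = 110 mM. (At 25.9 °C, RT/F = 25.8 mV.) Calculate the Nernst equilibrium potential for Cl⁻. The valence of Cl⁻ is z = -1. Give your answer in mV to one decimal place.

E = (25.8/z) · ln([Cl⁻]_out/[Cl⁻]_in) with z = -1.
For an anion, dividing by z = -1 reverses the sign.
= (25.8/-1) · ln(110/14) = -25.80 · ln(7.857)
= -25.80 · (2.0614) = -53.18 mV

-53.2 mV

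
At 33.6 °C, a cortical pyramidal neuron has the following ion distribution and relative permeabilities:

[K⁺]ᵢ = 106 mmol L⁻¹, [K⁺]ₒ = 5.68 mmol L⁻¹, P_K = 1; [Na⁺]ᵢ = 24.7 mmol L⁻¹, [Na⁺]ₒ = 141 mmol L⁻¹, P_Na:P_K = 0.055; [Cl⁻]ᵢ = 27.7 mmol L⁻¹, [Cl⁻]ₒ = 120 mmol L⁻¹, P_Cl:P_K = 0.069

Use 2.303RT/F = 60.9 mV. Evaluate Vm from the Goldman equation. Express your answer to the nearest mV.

Vm = 60.9 · log₁₀[(Σ P·[cation]ₒ + Σ P·[anion]ᵢ) / (Σ P·[cation]ᵢ + Σ P·[anion]ₒ)]
Numerator = 1×5.68 + 0.055×141 + 0.069×27.7 = 15.35
Denominator = 1×106 + 0.055×24.7 + 0.069×120 = 115.6
Vm = 60.9 · log₁₀(0.13271) = 60.9 × (-0.8771) = -53.42 mV

-53 mV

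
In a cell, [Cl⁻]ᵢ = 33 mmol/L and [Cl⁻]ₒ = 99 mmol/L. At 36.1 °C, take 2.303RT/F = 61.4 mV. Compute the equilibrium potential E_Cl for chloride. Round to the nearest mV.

-29 mV

E = (61.4/z) · log₁₀([Cl⁻]_out/[Cl⁻]_in) with z = -1.
For an anion, dividing by z = -1 reverses the sign.
= (61.4/-1) · log₁₀(99/33) = -61.40 · log₁₀(3)
= -61.40 · (0.4771) = -29.30 mV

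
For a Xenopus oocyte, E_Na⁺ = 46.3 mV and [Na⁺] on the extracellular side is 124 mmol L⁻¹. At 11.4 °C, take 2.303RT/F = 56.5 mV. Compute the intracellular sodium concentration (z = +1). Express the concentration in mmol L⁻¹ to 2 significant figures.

Nernst: E = (56.5/1) · log₁₀([out]/[in]), so log₁₀([out]/[in]) = 46.3 × 1 / 56.5 = 0.8195.
[out]/[in] = 10^(0.8195) = 6.599.
[in] = 124 / 6.599 = 18.79 mmol L⁻¹.

19 mmol L⁻¹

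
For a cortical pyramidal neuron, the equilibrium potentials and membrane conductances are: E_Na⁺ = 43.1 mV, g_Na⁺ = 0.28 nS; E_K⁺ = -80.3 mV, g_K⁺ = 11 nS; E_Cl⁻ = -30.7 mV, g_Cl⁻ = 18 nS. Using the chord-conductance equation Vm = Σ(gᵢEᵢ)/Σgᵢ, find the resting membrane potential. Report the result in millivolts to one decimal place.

Σ gᵢEᵢ = 0.28·(43.1) + 11·(-80.3) + 18·(-30.7) = -1423.83
Σ gᵢ = 0.28 + 11 + 18 = 29.28
Vm = -1423.83 / 29.28 = -48.63 mV

-48.6 mV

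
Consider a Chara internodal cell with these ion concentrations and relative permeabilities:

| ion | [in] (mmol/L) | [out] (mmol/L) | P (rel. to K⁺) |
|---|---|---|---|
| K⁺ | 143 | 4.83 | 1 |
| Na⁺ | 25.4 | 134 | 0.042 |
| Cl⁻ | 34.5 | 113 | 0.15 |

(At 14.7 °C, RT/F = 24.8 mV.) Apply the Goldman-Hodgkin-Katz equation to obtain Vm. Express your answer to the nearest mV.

Vm = 24.8 · ln[(Σ P·[cation]ₒ + Σ P·[anion]ᵢ) / (Σ P·[cation]ᵢ + Σ P·[anion]ₒ)]
Numerator = 1×4.83 + 0.042×134 + 0.15×34.5 = 15.63
Denominator = 1×143 + 0.042×25.4 + 0.15×113 = 161
Vm = 24.8 · ln(0.097089) = 24.8 × (-2.3321) = -57.84 mV

-58 mV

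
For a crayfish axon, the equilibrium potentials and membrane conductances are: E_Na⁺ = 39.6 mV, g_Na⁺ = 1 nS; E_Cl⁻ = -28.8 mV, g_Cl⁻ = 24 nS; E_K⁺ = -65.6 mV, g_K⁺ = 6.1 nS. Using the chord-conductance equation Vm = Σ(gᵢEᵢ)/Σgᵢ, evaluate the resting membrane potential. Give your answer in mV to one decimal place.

Σ gᵢEᵢ = 1·(39.6) + 24·(-28.8) + 6.1·(-65.6) = -1051.76
Σ gᵢ = 1 + 24 + 6.1 = 31.1
Vm = -1051.76 / 31.1 = -33.82 mV

-33.8 mV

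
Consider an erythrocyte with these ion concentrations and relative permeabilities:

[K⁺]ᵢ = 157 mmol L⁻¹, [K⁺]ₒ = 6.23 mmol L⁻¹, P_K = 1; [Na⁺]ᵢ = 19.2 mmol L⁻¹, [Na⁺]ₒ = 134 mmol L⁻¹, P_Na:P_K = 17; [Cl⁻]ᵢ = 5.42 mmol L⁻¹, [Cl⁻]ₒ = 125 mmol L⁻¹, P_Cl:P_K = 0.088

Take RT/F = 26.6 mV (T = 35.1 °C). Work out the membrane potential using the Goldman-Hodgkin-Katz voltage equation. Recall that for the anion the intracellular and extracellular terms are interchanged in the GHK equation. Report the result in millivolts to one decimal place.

Vm = 26.6 · ln[(Σ P·[cation]ₒ + Σ P·[anion]ᵢ) / (Σ P·[cation]ᵢ + Σ P·[anion]ₒ)]
Numerator = 1×6.23 + 17×134 + 0.088×5.42 = 2285
Denominator = 1×157 + 17×19.2 + 0.088×125 = 494.4
Vm = 26.6 · ln(4.6212) = 26.6 × (1.5306) = 40.72 mV

40.7 mV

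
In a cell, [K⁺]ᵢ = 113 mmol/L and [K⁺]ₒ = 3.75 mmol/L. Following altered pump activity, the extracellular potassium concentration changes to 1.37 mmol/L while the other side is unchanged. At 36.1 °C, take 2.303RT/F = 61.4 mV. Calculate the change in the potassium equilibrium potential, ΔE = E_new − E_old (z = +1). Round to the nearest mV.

-27 mV

E_old = (61.4/1)·log₁₀(3.75/113) = -90.81 mV
E_new = (61.4/1)·log₁₀(1.37/113) = -117.66 mV
ΔE = -117.66 − (-90.81) = -26.85 mV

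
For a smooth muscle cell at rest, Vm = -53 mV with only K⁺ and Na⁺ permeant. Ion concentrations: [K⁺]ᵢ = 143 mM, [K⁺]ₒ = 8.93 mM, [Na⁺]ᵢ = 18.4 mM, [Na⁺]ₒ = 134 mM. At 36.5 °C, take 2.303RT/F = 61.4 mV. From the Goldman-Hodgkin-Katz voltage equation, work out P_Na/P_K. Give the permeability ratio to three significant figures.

Let α = P_Na/P_K. GHK: Vm = 61.4·log₁₀[(Kₒ + α·Naₒ)/(Kᵢ + α·Naᵢ)].
10^(Vm/61.4) = 10^(-53.0/61.4) = 0.13703
So 0.13703·(Kᵢ + α·Naᵢ) = Kₒ + α·Naₒ → α = (0.13703·143.0 − 8.93) / (134.0 − 0.13703·18.4)
α = (19.59 − 8.93) / (134.0 − 2.521) = 10.66/131.5 = 0.08112

0.0811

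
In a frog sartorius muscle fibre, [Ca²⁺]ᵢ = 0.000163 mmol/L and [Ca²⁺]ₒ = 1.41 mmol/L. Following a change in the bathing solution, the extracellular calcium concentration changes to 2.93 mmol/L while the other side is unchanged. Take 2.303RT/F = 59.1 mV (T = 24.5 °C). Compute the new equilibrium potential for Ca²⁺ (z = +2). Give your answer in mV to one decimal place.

After the shift: [Ca²⁺]_out = 2.93, [Ca²⁺]_in = 0.000163 mmol/L.
E_new = (59.1/2)·log₁₀(2.93/0.000163) = 29.55 · (4.2547) = 125.73 mV

125.7 mV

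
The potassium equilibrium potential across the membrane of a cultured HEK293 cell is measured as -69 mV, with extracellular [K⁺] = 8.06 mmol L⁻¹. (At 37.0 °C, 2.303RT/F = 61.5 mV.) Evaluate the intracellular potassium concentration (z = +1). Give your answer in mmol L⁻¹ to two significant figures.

110 mmol L⁻¹

Nernst: E = (61.5/1) · log₁₀([out]/[in]), so log₁₀([out]/[in]) = -69.0 × 1 / 61.5 = -1.1220.
[out]/[in] = 10^(-1.1220) = 0.07552.
[in] = 8.06 / 0.07552 = 106.7 mmol L⁻¹.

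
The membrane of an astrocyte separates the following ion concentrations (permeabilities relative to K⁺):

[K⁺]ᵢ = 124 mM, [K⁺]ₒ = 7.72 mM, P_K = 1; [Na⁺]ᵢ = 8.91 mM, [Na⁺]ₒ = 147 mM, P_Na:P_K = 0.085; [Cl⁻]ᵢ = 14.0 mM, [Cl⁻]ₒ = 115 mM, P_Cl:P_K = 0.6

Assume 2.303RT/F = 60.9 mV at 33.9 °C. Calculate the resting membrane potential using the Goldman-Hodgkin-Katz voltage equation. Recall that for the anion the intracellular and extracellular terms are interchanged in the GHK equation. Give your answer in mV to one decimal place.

Vm = 60.9 · log₁₀[(Σ P·[cation]ₒ + Σ P·[anion]ᵢ) / (Σ P·[cation]ᵢ + Σ P·[anion]ₒ)]
Numerator = 1×7.72 + 0.085×147 + 0.6×14.0 = 28.62
Denominator = 1×124 + 0.085×8.91 + 0.6×115 = 193.8
Vm = 60.9 · log₁₀(0.14768) = 60.9 × (-0.8307) = -50.59 mV

-50.6 mV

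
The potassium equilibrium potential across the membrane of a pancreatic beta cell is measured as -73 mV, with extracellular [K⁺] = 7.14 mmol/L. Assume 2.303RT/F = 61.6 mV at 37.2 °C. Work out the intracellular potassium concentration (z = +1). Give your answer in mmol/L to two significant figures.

Nernst: E = (61.6/1) · log₁₀([out]/[in]), so log₁₀([out]/[in]) = -73.0 × 1 / 61.6 = -1.1851.
[out]/[in] = 10^(-1.1851) = 0.0653.
[in] = 7.14 / 0.0653 = 109.3 mmol/L.

110 mmol/L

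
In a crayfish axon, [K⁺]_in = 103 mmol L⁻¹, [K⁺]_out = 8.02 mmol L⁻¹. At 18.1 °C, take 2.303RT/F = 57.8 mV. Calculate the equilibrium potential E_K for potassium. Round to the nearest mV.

-64 mV

E = (57.8/z) · log₁₀([K⁺]_out/[K⁺]_in) with z = +1.
= (57.8/1) · log₁₀(8.02/103) = 57.80 · log₁₀(0.07786)
= 57.80 · (-1.1087) = -64.08 mV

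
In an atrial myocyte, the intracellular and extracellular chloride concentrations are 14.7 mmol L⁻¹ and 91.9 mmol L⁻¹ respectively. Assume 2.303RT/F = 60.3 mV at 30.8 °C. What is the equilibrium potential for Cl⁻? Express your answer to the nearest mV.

E = (60.3/z) · log₁₀([Cl⁻]_out/[Cl⁻]_in) with z = -1.
For an anion, dividing by z = -1 reverses the sign.
= (60.3/-1) · log₁₀(91.9/14.7) = -60.30 · log₁₀(6.252)
= -60.30 · (0.7960) = -48.00 mV

-48 mV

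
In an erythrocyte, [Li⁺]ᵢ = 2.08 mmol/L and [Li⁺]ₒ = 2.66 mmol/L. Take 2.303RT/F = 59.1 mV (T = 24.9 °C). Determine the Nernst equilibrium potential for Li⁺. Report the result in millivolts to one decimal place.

6.3 mV

E = (59.1/z) · log₁₀([Li⁺]_out/[Li⁺]_in) with z = +1.
= (59.1/1) · log₁₀(2.66/2.08) = 59.10 · log₁₀(1.279)
= 59.10 · (0.1068) = 6.31 mV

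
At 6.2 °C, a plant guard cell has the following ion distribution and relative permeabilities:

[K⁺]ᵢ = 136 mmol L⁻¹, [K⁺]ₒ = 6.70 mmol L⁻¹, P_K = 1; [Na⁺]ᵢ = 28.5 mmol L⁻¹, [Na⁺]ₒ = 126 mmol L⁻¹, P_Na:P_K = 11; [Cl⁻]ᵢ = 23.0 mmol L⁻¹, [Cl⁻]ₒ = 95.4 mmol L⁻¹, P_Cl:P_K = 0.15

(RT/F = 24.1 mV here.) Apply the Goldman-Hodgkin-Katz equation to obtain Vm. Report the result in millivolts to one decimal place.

Vm = 24.1 · ln[(Σ P·[cation]ₒ + Σ P·[anion]ᵢ) / (Σ P·[cation]ᵢ + Σ P·[anion]ₒ)]
Numerator = 1×6.70 + 11×126 + 0.15×23.0 = 1396
Denominator = 1×136 + 11×28.5 + 0.15×95.4 = 463.8
Vm = 24.1 · ln(3.0102) = 24.1 × (1.1020) = 26.56 mV

26.6 mV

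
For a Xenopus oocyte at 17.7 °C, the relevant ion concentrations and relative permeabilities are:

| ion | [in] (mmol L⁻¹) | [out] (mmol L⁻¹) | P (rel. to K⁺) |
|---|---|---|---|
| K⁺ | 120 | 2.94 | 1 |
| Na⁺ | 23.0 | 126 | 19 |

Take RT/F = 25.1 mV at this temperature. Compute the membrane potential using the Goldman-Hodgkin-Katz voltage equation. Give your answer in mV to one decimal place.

36.6 mV

Vm = 25.1 · ln[(Σ P·[cation]ₒ + Σ P·[anion]ᵢ) / (Σ P·[cation]ᵢ + Σ P·[anion]ₒ)]
Numerator = 1×2.94 + 19×126 = 2397
Denominator = 1×120 + 19×23.0 = 557
Vm = 25.1 · ln(4.3033) = 25.1 × (1.4594) = 36.63 mV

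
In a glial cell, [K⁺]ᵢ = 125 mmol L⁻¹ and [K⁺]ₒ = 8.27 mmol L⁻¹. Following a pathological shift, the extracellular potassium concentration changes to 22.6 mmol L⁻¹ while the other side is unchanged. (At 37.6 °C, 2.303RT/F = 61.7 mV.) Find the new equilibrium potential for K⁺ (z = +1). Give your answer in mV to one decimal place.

-45.8 mV

After the shift: [K⁺]_out = 22.6, [K⁺]_in = 125 mmol L⁻¹.
E_new = (61.7/1)·log₁₀(22.6/125) = 61.70 · (-0.7428) = -45.83 mV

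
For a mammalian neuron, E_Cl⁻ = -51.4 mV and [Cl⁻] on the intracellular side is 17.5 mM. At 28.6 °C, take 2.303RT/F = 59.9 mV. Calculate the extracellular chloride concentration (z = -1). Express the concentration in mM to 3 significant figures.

Nernst: E = (59.9/-1) · log₁₀([out]/[in]), so log₁₀([out]/[in]) = -51.4 × -1 / 59.9 = 0.8581.
[out]/[in] = 10^(0.8581) = 7.213.
[out] = 7.213 × 17.5 = 126.2 mM.

126 mM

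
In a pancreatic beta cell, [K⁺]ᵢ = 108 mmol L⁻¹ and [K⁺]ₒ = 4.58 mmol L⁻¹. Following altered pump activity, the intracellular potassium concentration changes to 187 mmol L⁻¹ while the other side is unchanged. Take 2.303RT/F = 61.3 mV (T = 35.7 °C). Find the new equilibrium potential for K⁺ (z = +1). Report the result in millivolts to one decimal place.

-98.8 mV

After the shift: [K⁺]_out = 4.58, [K⁺]_in = 187 mmol L⁻¹.
E_new = (61.3/1)·log₁₀(4.58/187) = 61.30 · (-1.6110) = -98.75 mV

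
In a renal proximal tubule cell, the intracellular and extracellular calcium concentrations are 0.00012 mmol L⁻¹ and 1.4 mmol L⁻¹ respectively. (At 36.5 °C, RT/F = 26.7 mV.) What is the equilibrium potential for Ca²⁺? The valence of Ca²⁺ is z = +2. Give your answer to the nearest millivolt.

125 mV

E = (26.7/z) · ln([Ca²⁺]_out/[Ca²⁺]_in) with z = +2.
= (26.7/2) · ln(1.4/0.00012) = 13.35 · ln(1.167e+04)
= 13.35 · (9.3645) = 125.02 mV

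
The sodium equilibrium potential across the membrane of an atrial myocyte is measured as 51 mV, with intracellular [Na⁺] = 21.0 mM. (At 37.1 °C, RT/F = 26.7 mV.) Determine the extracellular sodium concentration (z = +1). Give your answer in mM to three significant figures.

Nernst: E = (26.7/1) · ln([out]/[in]), so ln([out]/[in]) = 51.0 × 1 / 26.7 = 1.9101.
[out]/[in] = e^(1.9101) = 6.754.
[out] = 6.754 × 21.0 = 141.8 mM.

142 mM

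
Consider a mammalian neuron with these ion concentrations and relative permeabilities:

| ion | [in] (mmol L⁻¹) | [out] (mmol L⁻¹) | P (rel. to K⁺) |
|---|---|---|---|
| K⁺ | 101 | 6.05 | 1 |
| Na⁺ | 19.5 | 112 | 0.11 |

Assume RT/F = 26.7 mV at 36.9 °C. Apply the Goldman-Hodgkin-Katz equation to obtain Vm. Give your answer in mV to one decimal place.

Vm = 26.7 · ln[(Σ P·[cation]ₒ + Σ P·[anion]ᵢ) / (Σ P·[cation]ᵢ + Σ P·[anion]ₒ)]
Numerator = 1×6.05 + 0.11×112 = 18.37
Denominator = 1×101 + 0.11×19.5 = 103.1
Vm = 26.7 · ln(0.1781) = 26.7 × (-1.7254) = -46.07 mV

-46.1 mV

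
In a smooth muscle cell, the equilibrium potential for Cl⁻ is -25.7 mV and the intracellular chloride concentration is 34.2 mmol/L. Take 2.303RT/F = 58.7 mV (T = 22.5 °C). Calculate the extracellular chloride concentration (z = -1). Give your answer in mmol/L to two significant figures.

94 mmol/L

Nernst: E = (58.7/-1) · log₁₀([out]/[in]), so log₁₀([out]/[in]) = -25.7 × -1 / 58.7 = 0.4378.
[out]/[in] = 10^(0.4378) = 2.74.
[out] = 2.74 × 34.2 = 93.72 mmol/L.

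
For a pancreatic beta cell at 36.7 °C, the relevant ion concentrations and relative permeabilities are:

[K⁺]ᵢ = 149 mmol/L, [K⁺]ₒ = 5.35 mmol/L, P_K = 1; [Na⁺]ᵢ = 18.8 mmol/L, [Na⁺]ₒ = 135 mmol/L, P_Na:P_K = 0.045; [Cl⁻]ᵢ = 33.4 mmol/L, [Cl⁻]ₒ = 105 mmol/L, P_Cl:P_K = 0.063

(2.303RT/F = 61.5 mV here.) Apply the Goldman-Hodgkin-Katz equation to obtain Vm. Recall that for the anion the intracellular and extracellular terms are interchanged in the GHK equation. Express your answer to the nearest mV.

-65 mV

Vm = 61.5 · log₁₀[(Σ P·[cation]ₒ + Σ P·[anion]ᵢ) / (Σ P·[cation]ᵢ + Σ P·[anion]ₒ)]
Numerator = 1×5.35 + 0.045×135 + 0.063×33.4 = 13.53
Denominator = 1×149 + 0.045×18.8 + 0.063×105 = 156.5
Vm = 61.5 · log₁₀(0.08647) = 61.5 × (-1.0631) = -65.38 mV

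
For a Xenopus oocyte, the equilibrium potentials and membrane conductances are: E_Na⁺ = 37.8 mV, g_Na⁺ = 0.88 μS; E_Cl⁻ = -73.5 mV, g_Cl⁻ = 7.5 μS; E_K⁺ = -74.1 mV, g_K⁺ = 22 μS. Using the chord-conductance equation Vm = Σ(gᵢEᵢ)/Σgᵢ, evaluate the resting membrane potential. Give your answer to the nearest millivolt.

Σ gᵢEᵢ = 0.88·(37.8) + 7.5·(-73.5) + 22·(-74.1) = -2148.19
Σ gᵢ = 0.88 + 7.5 + 22 = 30.38
Vm = -2148.19 / 30.38 = -70.71 mV

-71 mV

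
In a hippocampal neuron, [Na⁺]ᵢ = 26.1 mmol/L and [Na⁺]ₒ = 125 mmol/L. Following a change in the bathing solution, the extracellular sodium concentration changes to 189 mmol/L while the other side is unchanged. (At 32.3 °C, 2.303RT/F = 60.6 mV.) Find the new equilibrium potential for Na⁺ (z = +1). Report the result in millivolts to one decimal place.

52.1 mV

After the shift: [Na⁺]_out = 189, [Na⁺]_in = 26.1 mmol/L.
E_new = (60.6/1)·log₁₀(189/26.1) = 60.60 · (0.8598) = 52.11 mV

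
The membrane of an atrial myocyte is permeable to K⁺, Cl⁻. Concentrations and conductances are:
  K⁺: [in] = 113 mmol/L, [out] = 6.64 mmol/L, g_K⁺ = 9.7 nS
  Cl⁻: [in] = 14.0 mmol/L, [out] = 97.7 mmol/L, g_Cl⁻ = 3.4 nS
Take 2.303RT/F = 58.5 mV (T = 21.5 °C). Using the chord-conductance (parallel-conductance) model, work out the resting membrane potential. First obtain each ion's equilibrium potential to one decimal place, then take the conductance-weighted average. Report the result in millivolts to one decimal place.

E_K⁺ = (58.5/1)·log₁₀(6.64/113) = -72.0 mV
E_Cl⁻ = (58.5/-1)·log₁₀(97.7/14.0) = -49.4 mV
Vm = (Σ gᵢEᵢ)/(Σ gᵢ) = (9.7·-72.0 + 3.4·-49.4) / (9.7 + 3.4)
= -866.36 / 13.1 = -66.13 mV

-66.1 mV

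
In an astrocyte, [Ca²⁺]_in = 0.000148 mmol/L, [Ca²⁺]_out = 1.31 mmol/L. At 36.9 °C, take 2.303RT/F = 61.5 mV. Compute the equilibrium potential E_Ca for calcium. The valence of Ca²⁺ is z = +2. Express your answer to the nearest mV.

E = (61.5/z) · log₁₀([Ca²⁺]_out/[Ca²⁺]_in) with z = +2.
= (61.5/2) · log₁₀(1.31/0.000148) = 30.75 · log₁₀(8851)
= 30.75 · (3.9470) = 121.37 mV

121 mV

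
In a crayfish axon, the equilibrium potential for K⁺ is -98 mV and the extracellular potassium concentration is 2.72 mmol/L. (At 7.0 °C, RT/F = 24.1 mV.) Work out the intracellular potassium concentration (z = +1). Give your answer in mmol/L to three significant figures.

Nernst: E = (24.1/1) · ln([out]/[in]), so ln([out]/[in]) = -98.0 × 1 / 24.1 = -4.0664.
[out]/[in] = e^(-4.0664) = 0.01714.
[in] = 2.72 / 0.01714 = 158.7 mmol/L.

159 mmol/L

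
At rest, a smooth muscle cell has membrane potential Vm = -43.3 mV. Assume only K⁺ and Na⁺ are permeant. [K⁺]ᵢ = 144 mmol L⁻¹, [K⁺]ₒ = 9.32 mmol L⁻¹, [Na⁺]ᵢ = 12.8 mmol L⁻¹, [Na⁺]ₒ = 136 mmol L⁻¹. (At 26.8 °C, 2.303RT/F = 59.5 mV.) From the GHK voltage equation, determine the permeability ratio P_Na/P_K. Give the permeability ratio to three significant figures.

Let α = P_Na/P_K. GHK: Vm = 59.5·log₁₀[(Kₒ + α·Naₒ)/(Kᵢ + α·Naᵢ)].
10^(Vm/59.5) = 10^(-43.3/59.5) = 0.18718
So 0.18718·(Kᵢ + α·Naᵢ) = Kₒ + α·Naₒ → α = (0.18718·144.0 − 9.32) / (136.0 − 0.18718·12.8)
α = (26.95 − 9.32) / (136.0 − 2.396) = 17.63/133.6 = 0.132

0.132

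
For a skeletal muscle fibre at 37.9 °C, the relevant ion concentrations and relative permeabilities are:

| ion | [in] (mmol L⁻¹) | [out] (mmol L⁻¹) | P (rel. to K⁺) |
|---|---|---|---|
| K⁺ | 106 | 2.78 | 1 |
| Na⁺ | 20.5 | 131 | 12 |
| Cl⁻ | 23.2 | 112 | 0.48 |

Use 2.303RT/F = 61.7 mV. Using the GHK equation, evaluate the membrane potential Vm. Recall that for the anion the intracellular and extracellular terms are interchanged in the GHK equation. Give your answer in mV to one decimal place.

Vm = 61.7 · log₁₀[(Σ P·[cation]ₒ + Σ P·[anion]ᵢ) / (Σ P·[cation]ᵢ + Σ P·[anion]ₒ)]
Numerator = 1×2.78 + 12×131 + 0.48×23.2 = 1586
Denominator = 1×106 + 12×20.5 + 0.48×112 = 405.8
Vm = 61.7 · log₁₀(3.9085) = 61.7 × (0.5920) = 36.53 mV

36.5 mV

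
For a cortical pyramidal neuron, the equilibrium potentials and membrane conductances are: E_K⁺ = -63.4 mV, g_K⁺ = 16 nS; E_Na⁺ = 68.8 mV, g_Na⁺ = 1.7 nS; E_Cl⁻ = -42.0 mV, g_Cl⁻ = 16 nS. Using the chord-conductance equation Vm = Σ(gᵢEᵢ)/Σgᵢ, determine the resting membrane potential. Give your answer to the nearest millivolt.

Σ gᵢEᵢ = 16·(-63.4) + 1.7·(68.8) + 16·(-42.0) = -1569.44
Σ gᵢ = 16 + 1.7 + 16 = 33.7
Vm = -1569.44 / 33.7 = -46.57 mV

-47 mV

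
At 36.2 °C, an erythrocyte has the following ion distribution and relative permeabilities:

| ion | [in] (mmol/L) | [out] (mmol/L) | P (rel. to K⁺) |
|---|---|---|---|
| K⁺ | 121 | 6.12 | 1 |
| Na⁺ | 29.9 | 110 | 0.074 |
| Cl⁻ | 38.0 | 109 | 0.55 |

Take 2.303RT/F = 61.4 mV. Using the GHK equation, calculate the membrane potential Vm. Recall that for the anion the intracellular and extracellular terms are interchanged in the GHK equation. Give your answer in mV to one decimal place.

Vm = 61.4 · log₁₀[(Σ P·[cation]ₒ + Σ P·[anion]ᵢ) / (Σ P·[cation]ᵢ + Σ P·[anion]ₒ)]
Numerator = 1×6.12 + 0.074×110 + 0.55×38.0 = 35.16
Denominator = 1×121 + 0.074×29.9 + 0.55×109 = 183.2
Vm = 61.4 · log₁₀(0.19196) = 61.4 × (-0.7168) = -44.01 mV

-44.0 mV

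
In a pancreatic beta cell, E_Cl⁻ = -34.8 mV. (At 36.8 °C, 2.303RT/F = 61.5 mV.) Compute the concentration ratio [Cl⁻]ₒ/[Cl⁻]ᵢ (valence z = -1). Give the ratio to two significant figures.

log₁₀([out]/[in]) = E·z/(61.5) = -34.8 × -1 / 61.5 = 0.5659
[out]/[in] = 10^(0.5659) = 3.68

3.7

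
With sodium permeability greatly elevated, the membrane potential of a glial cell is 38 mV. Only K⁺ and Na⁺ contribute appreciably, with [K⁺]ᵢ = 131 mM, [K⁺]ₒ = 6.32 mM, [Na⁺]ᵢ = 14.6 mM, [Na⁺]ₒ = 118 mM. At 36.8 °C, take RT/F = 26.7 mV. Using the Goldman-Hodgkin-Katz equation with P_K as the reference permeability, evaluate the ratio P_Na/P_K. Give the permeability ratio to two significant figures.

Let α = P_Na/P_K. GHK: Vm = 26.7·ln[(Kₒ + α·Naₒ)/(Kᵢ + α·Naᵢ)].
e^(Vm/26.7) = e^(38.0/26.7) = 4.1505
So 4.1505·(Kᵢ + α·Naᵢ) = Kₒ + α·Naₒ → α = (4.1505·131.0 − 6.32) / (118.0 − 4.1505·14.6)
α = (543.7 − 6.32) / (118.0 − 60.6) = 537.4/57.4 = 9.362

9.4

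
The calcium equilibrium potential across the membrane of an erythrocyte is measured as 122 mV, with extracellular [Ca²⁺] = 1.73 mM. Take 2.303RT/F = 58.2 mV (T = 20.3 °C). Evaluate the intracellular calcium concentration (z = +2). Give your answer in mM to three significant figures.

0.000111 mM

Nernst: E = (58.2/2) · log₁₀([out]/[in]), so log₁₀([out]/[in]) = 122.0 × 2 / 58.2 = 4.1924.
[out]/[in] = 10^(4.1924) = 1.558e+04.
[in] = 1.73 / 1.558e+04 = 0.0001111 mM.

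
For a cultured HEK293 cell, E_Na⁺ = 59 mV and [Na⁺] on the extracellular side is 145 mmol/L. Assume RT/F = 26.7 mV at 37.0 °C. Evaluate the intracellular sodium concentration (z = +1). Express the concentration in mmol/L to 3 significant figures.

Nernst: E = (26.7/1) · ln([out]/[in]), so ln([out]/[in]) = 59.0 × 1 / 26.7 = 2.2097.
[out]/[in] = e^(2.2097) = 9.113.
[in] = 145 / 9.113 = 15.91 mmol/L.

15.9 mmol/L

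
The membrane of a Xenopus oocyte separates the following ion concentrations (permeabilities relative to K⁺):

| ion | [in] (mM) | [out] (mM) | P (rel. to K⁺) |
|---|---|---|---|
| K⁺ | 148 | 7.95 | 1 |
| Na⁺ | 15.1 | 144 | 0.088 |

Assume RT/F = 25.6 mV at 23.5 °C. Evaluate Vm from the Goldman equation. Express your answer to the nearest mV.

Vm = 25.6 · ln[(Σ P·[cation]ₒ + Σ P·[anion]ᵢ) / (Σ P·[cation]ᵢ + Σ P·[anion]ₒ)]
Numerator = 1×7.95 + 0.088×144 = 20.62
Denominator = 1×148 + 0.088×15.1 = 149.3
Vm = 25.6 · ln(0.1381) = 25.6 × (-1.9798) = -50.68 mV

-51 mV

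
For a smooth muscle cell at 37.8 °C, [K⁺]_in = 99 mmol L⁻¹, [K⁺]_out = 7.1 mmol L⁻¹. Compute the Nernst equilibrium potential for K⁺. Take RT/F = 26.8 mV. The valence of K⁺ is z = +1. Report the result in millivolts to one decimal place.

E = (26.8/z) · ln([K⁺]_out/[K⁺]_in) with z = +1.
= (26.8/1) · ln(7.1/99) = 26.80 · ln(0.07172)
= 26.80 · (-2.6350) = -70.62 mV

-70.6 mV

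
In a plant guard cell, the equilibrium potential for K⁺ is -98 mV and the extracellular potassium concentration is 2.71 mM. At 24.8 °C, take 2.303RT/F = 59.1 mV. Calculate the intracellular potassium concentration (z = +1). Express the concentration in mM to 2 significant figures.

120 mM

Nernst: E = (59.1/1) · log₁₀([out]/[in]), so log₁₀([out]/[in]) = -98.0 × 1 / 59.1 = -1.6582.
[out]/[in] = 10^(-1.6582) = 0.02197.
[in] = 2.71 / 0.02197 = 123.4 mM.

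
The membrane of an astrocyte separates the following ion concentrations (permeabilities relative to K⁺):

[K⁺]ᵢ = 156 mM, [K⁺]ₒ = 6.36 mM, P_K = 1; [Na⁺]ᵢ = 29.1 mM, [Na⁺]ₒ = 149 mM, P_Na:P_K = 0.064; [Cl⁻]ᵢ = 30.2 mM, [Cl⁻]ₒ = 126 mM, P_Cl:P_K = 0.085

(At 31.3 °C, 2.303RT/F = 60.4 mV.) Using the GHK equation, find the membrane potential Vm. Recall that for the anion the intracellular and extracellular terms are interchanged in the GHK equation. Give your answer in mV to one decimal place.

-58.0 mV

Vm = 60.4 · log₁₀[(Σ P·[cation]ₒ + Σ P·[anion]ᵢ) / (Σ P·[cation]ᵢ + Σ P·[anion]ₒ)]
Numerator = 1×6.36 + 0.064×149 + 0.085×30.2 = 18.46
Denominator = 1×156 + 0.064×29.1 + 0.085×126 = 168.6
Vm = 60.4 · log₁₀(0.10953) = 60.4 × (-0.9605) = -58.01 mV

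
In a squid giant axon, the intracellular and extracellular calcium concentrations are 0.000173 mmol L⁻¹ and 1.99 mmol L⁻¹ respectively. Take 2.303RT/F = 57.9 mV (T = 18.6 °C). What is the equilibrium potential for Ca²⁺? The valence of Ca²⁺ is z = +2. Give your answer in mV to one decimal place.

117.6 mV

E = (57.9/z) · log₁₀([Ca²⁺]_out/[Ca²⁺]_in) with z = +2.
= (57.9/2) · log₁₀(1.99/0.000173) = 28.95 · log₁₀(1.15e+04)
= 28.95 · (4.0608) = 117.56 mV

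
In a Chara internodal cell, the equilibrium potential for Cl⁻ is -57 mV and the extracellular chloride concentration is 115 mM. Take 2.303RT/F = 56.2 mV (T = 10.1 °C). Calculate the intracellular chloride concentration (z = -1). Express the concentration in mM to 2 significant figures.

Nernst: E = (56.2/-1) · log₁₀([out]/[in]), so log₁₀([out]/[in]) = -57.0 × -1 / 56.2 = 1.0142.
[out]/[in] = 10^(1.0142) = 10.33.
[in] = 115 / 10.33 = 11.13 mM.

11 mM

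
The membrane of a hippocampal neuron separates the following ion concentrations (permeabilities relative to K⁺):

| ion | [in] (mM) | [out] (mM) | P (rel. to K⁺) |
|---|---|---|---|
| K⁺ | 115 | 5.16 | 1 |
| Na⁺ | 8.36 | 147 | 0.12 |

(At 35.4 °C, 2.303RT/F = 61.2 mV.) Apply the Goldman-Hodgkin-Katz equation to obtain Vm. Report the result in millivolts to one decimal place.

-43.2 mV

Vm = 61.2 · log₁₀[(Σ P·[cation]ₒ + Σ P·[anion]ᵢ) / (Σ P·[cation]ᵢ + Σ P·[anion]ₒ)]
Numerator = 1×5.16 + 0.12×147 = 22.8
Denominator = 1×115 + 0.12×8.36 = 116
Vm = 61.2 · log₁₀(0.19655) = 61.2 × (-0.7065) = -43.24 mV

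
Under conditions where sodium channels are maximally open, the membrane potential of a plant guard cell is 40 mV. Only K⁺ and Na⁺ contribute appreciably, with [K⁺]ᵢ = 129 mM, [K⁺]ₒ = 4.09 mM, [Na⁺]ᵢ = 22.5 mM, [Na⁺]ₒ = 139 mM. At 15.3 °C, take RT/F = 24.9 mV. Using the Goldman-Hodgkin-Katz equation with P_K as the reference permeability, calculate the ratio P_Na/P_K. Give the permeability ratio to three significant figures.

Let α = P_Na/P_K. GHK: Vm = 24.9·ln[(Kₒ + α·Naₒ)/(Kᵢ + α·Naᵢ)].
e^(Vm/24.9) = e^(40.0/24.9) = 4.985
So 4.985·(Kᵢ + α·Naᵢ) = Kₒ + α·Naₒ → α = (4.985·129.0 − 4.09) / (139.0 − 4.985·22.5)
α = (643.1 − 4.09) / (139.0 − 112.2) = 639/26.84 = 23.81

23.8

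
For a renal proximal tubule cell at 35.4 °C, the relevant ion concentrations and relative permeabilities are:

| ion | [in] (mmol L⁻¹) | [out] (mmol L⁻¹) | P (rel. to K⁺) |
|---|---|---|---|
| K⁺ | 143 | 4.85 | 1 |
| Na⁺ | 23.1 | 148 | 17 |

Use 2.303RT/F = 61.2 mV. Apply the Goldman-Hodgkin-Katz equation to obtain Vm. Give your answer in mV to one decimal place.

Vm = 61.2 · log₁₀[(Σ P·[cation]ₒ + Σ P·[anion]ᵢ) / (Σ P·[cation]ᵢ + Σ P·[anion]ₒ)]
Numerator = 1×4.85 + 17×148 = 2521
Denominator = 1×143 + 17×23.1 = 535.7
Vm = 61.2 · log₁₀(4.7057) = 61.2 × (0.6726) = 41.16 mV

41.2 mV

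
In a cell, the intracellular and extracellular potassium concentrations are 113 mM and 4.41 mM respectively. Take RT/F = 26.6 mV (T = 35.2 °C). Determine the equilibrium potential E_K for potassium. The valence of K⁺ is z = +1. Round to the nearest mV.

-86 mV

E = (26.6/z) · ln([K⁺]_out/[K⁺]_in) with z = +1.
= (26.6/1) · ln(4.41/113) = 26.60 · ln(0.03903)
= 26.60 · (-3.2435) = -86.28 mV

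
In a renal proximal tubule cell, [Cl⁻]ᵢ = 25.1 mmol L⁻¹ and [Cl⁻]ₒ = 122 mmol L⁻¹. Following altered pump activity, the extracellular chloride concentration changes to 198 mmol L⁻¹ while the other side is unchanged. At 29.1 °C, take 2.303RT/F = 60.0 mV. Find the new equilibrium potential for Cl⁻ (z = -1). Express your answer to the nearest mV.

After the shift: [Cl⁻]_out = 198, [Cl⁻]_in = 25.1 mmol L⁻¹.
E_new = (60.0/-1)·log₁₀(198/25.1) = -60.00 · (0.8970) = -53.82 mV

-54 mV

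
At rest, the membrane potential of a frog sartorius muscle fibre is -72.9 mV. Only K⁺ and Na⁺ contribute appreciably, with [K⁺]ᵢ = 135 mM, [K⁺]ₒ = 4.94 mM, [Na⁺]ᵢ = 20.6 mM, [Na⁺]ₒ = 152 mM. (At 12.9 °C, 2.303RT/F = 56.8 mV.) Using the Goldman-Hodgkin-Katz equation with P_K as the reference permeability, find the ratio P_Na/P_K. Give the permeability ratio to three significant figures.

0.0138

Let α = P_Na/P_K. GHK: Vm = 56.8·log₁₀[(Kₒ + α·Naₒ)/(Kᵢ + α·Naᵢ)].
10^(Vm/56.8) = 10^(-72.9/56.8) = 0.052065
So 0.052065·(Kᵢ + α·Naᵢ) = Kₒ + α·Naₒ → α = (0.052065·135.0 − 4.94) / (152.0 − 0.052065·20.6)
α = (7.029 − 4.94) / (152.0 − 1.073) = 2.089/150.9 = 0.01384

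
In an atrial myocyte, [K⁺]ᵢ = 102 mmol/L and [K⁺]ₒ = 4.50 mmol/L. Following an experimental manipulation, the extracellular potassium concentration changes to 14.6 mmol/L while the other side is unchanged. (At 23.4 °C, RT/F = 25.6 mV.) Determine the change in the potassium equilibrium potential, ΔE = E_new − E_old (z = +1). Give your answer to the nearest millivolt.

E_old = (25.6/1)·ln(4.50/102) = -79.89 mV
E_new = (25.6/1)·ln(14.6/102) = -49.77 mV
ΔE = -49.77 − (-79.89) = 30.13 mV

30 mV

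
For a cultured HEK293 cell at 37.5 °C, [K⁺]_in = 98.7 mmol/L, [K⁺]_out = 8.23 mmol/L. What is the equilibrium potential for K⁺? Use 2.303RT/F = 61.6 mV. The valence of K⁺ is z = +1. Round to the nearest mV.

-66 mV

E = (61.6/z) · log₁₀([K⁺]_out/[K⁺]_in) with z = +1.
= (61.6/1) · log₁₀(8.23/98.7) = 61.60 · log₁₀(0.08338)
= 61.60 · (-1.0789) = -66.46 mV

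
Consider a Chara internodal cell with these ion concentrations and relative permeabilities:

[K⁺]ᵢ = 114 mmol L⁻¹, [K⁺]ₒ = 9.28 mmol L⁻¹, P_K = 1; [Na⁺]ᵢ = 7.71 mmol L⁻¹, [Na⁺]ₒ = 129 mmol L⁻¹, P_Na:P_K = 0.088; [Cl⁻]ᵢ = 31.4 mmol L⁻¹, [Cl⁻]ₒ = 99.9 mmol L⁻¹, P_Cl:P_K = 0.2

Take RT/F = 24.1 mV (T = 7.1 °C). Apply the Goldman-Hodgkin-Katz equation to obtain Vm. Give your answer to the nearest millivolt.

-39 mV

Vm = 24.1 · ln[(Σ P·[cation]ₒ + Σ P·[anion]ᵢ) / (Σ P·[cation]ᵢ + Σ P·[anion]ₒ)]
Numerator = 1×9.28 + 0.088×129 + 0.2×31.4 = 26.91
Denominator = 1×114 + 0.088×7.71 + 0.2×99.9 = 134.7
Vm = 24.1 · ln(0.19985) = 24.1 × (-1.6102) = -38.81 mV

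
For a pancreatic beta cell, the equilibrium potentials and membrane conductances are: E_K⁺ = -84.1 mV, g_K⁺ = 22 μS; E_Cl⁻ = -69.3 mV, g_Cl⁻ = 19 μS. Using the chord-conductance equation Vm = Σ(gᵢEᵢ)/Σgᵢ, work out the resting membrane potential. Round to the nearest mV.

Σ gᵢEᵢ = 22·(-84.1) + 19·(-69.3) = -3166.90
Σ gᵢ = 22 + 19 = 41
Vm = -3166.90 / 41 = -77.24 mV

-77 mV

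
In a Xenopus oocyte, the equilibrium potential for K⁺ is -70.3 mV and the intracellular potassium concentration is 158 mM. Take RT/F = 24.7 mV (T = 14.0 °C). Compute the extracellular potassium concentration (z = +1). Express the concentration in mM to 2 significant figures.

9.2 mM

Nernst: E = (24.7/1) · ln([out]/[in]), so ln([out]/[in]) = -70.3 × 1 / 24.7 = -2.8462.
[out]/[in] = e^(-2.8462) = 0.05807.
[out] = 0.05807 × 158 = 9.175 mM.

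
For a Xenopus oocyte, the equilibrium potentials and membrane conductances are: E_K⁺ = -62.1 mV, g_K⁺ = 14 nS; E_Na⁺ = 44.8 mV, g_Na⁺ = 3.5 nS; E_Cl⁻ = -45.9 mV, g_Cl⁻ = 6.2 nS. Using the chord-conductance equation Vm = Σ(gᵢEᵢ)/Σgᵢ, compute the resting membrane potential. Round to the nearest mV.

-42 mV

Σ gᵢEᵢ = 14·(-62.1) + 3.5·(44.8) + 6.2·(-45.9) = -997.18
Σ gᵢ = 14 + 3.5 + 6.2 = 23.7
Vm = -997.18 / 23.7 = -42.08 mV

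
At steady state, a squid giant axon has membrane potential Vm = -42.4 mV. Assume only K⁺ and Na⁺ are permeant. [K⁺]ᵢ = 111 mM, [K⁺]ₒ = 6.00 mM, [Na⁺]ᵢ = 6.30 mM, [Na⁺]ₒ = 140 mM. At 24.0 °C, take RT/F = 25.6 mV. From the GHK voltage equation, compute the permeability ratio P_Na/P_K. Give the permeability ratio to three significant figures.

Let α = P_Na/P_K. GHK: Vm = 25.6·ln[(Kₒ + α·Naₒ)/(Kᵢ + α·Naᵢ)].
e^(Vm/25.6) = e^(-42.4/25.6) = 0.19085
So 0.19085·(Kᵢ + α·Naᵢ) = Kₒ + α·Naₒ → α = (0.19085·111.0 − 6.0) / (140.0 − 0.19085·6.3)
α = (21.18 − 6.0) / (140.0 − 1.202) = 15.18/138.8 = 0.1094

0.109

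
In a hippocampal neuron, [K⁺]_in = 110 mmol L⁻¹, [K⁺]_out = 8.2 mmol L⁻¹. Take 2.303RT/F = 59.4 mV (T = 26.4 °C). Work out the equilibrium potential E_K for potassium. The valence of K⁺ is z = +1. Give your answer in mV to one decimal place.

E = (59.4/z) · log₁₀([K⁺]_out/[K⁺]_in) with z = +1.
= (59.4/1) · log₁₀(8.2/110) = 59.40 · log₁₀(0.07455)
= 59.40 · (-1.1276) = -66.98 mV

-67.0 mV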